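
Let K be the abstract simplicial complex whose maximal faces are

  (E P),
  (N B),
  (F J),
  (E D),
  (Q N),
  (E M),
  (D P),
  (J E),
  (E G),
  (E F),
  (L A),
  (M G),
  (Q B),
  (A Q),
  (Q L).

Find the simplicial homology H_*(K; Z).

H_0 ≅ Z^2,  H_1 ≅ Z^5.

Take the total order A < B < D < E < F < G < J < L < M < N < P < Q on the vertex set. Then K (dimension 1) consists of the simplices:

  0-simplices (12): A, B, D, E, F, G, J, L, M, N, P, Q
  1-simplices (15): AL, AQ, BN, BQ, DE, DP, EF, EG, EJ, EM, EP, FJ, GM, LQ, NQ

so the chain groups are C_0 ≅ Z^12, C_1 ≅ Z^15.

∂_1: C_1 → C_0 maps an edge to its endpoints' difference, ∂[p,q] = q − p.
The 12×15 boundary matrix has rank 10 and Smith normal form diag(1,1,1,1,1,1,1,1,1,1).

Now H_k = ker ∂_k / im ∂_{k+1}, so:

  H_0: rank C_0 − rank ∂_1 = 12 − 10 = 2, and the invariant factors of ∂_1 are all 1, so H_0 ≅ Z^2.
  H_1: rank ker ∂_1 − rank ∂_2 = (15 − 10) − 0 = 5, and there is no ∂_2, so H_1 ≅ Z^5.

As a check, the Euler characteristic is 12 − 15 = -3, which agrees with 2 − 5 = -3.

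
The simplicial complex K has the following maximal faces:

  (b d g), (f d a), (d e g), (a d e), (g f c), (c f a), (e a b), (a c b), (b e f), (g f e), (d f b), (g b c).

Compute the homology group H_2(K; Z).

H_2 ≅ 0.

K has 7 vertices, 18 edges, 12 triangles.
rank ∂_2 = 12, rank ∂_3 = 0 ⇒ b_2 = 12 − 12 − 0 = 0. So H_2 = 0.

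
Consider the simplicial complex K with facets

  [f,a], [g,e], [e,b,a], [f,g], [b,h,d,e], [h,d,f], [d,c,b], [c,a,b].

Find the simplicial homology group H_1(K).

H_1 ≅ Z^2.

Take the total order a < b < c < d < e < f < g < h on the vertex set. Then K (dimension 3) consists of the simplices:

  0-simplices (8): a, b, c, d, e, f, g, h
  1-simplices (16): ab, ac, ae, af, bc, bd, be, bh, cd, de, df, dh, eg, eh, fg, fh
  2-simplices (8): abc, abe, bcd, bde, bdh, beh, deh, dfh
  3-simplices (1): bdeh

giving chain groups C_0 ≅ Z^8, C_1 ≅ Z^16, C_2 ≅ Z^8, C_3 ≅ Z^1.

The boundary map ∂_1: C_1 → C_0 maps an edge to its endpoints' difference, ∂[p,q] = q − p.
The resulting 8×16 matrix has rank 7, and its Smith normal form has invariant factors (1,1,1,1,1,1,1).

The boundary map ∂_2: C_2 → C_1 maps a triangle to the signed sum of its edges. For instance
  ∂abc = bc − ac + ab,
  ∂beh = eh − bh + be.
The resulting 16×8 matrix has rank 7, and its Smith normal form has invariant factors (1,1,1,1,1,1,1).

Boundary ∂_3: C_3 → C_2 sends each 3-simplex σ to the alternating sum Σ_i (−1)^i (σ with its i-th vertex removed). For instance
  ∂bdeh = deh − beh + bdh − bde.
The resulting 8×1 matrix has rank 1, and its Smith normal form has invariant factors (1).

Reading off H_k = ker ∂_k / im ∂_{k+1}:

  H_1: rank ker ∂_1 − rank ∂_2 = (16 − 7) − 7 = 2, and the invariant factors of ∂_2 are all 1, so H_1 = Z^2.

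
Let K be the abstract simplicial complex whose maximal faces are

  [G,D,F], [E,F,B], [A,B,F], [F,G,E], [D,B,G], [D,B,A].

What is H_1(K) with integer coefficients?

K has 6 vertices, 12 edges, 6 triangles.
rank ∂_1 = 5, rank ∂_2 = 6 ⇒ b_1 = 12 − 5 − 6 = 1; all invariant factors of ∂_2 are 1 so no torsion. So H_1 ≅ Z.

H_1 ≅ Z.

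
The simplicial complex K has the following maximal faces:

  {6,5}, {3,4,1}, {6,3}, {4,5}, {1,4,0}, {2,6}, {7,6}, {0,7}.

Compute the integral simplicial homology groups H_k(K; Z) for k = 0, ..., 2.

H_0 = Z,  H_1 = Z^2,  H_2 = 0.

We work with the vertex ordering 0 < 1 < 2 < 3 < 4 < 5 < 6 < 7. The simplices of K, each written with vertices in increasing order, are:

  0-simplices (8): [0], [1], [2], [3], [4], [5], [6], [7]
  1-simplices (11): [0,1], [0,4], [0,7], [1,3], [1,4], [2,6], [3,4], [3,6], [4,5], [5,6], [6,7]
  2-simplices (2): [0,1,4], [1,3,4]

giving chain groups C_0 ≅ Z^8, C_1 ≅ Z^11, C_2 ≅ Z^2.

The boundary map ∂_1: C_1 → C_0 sends each edge [p,q] (with p < q) to q − p. For instance
  ∂[3,4] = [4] − [3].
The 8×11 boundary matrix has rank 7 and Smith normal form diag(1,1,1,1,1,1,1).

∂_2: C_2 → C_1 sends each 2-simplex [p,q,r] to [q,r] − [p,r] + [p,q]. For instance
  ∂[1,3,4] = [3,4] − [1,4] + [1,3],
  ∂[0,1,4] = [1,4] − [0,4] + [0,1].
The resulting 11×2 matrix has rank 2, and its Smith normal form has invariant factors (1,1).

Computing H_k = (kernel of ∂_k) / (image of ∂_{k+1}):

  H_0: rank C_0 − rank ∂_1 = 8 − 7 = 1, and the invariant factors of ∂_1 are all 1, so H_0 = Z.
  H_1: rank ker ∂_1 − rank ∂_2 = (11 − 7) − 2 = 2, and the invariant factors of ∂_2 are all 1, so H_1 = Z^2.
  H_2: rank ker ∂_2 − rank ∂_3 = (2 − 2) − 0 = 0, and there is no ∂_3, so H_2 = 0.

As a check, the Euler characteristic is 8 − 11 + 2 = -1, which agrees with 1 − 2 + 0 = -1.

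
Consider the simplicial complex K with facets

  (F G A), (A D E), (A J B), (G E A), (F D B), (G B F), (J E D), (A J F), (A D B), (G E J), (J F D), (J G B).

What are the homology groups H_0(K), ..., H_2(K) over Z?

H_0 = Z,  H_1 = Z/2Z,  H_2 = 0.

Fix the vertex order A < B < D < E < F < G < J and write every simplex with vertices in increasing order. Then dim K = 2 and the simplices of K are:

  0-simplices (7): A, B, D, E, F, G, J
  1-simplices (18): AB, AD, AE, AF, AG, AJ, BD, BF, BG, BJ, DE, DF, DJ, EG, EJ, FG, FJ, GJ
  2-simplices (12): ABD, ABJ, ADE, AEG, AFG, AFJ, BDF, BFG, BGJ, DEJ, DFJ, EGJ

giving chain groups C_0 ≅ Z^7, C_1 ≅ Z^18, C_2 ≅ Z^12.

Boundary ∂_1: C_1 → C_0 sends each edge [p,q] (with p < q) to q − p.
The 7×18 boundary matrix has rank 6 and Smith normal form diag(1,1,1,1,1,1).

∂_2: C_2 → C_1 maps a triangle to the signed sum of its edges. For instance
  ∂BFG = FG − BG + BF,
  ∂AFG = FG − AG + AF.
The 18×12 boundary matrix has rank 12 and Smith normal form diag(1,1,1,1,1,1,1,1,1,1,1,2).

Now H_k = ker ∂_k / im ∂_{k+1}, so:

  H_0: rank C_0 − rank ∂_1 = 7 − 6 = 1, and the invariant factors of ∂_1 are all 1, so H_0 = Z.
  H_1: rank ker ∂_1 − rank ∂_2 = (18 − 6) − 12 = 0, and ∂_2 has invariant factor 2 > 1, so H_1 = Z/2Z.
  H_2: rank ker ∂_2 − rank ∂_3 = (12 − 12) − 0 = 0, and there is no ∂_3, so H_2 = 0.

As a check, the Euler characteristic is 7 − 18 + 12 = 1, which agrees with 1 − 0 + 0 = 1.
(K is a triangulation of the real projective plane RP^2.)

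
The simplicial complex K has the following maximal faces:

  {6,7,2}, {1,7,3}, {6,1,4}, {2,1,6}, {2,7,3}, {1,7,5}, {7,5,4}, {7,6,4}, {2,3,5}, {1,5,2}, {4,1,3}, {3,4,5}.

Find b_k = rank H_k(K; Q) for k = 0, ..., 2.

We work with the vertex ordering 1 < 2 < 3 < 4 < 5 < 6 < 7. The simplices of K, each written with vertices in increasing order, are:

  0-simplices (7): [1], [2], [3], [4], [5], [6], [7]
  1-simplices (18): [1,2], [1,3], [1,4], [1,5], [1,6], [1,7], [2,3], [2,5], [2,6], [2,7], [3,4], [3,5], [3,7], [4,5], [4,6], [4,7], [5,7], [6,7]
  2-simplices (12): [1,2,5], [1,2,6], [1,3,4], [1,3,7], [1,4,6], [1,5,7], [2,3,5], [2,3,7], [2,6,7], [3,4,5], [4,5,7], [4,6,7]

giving chain groups C_0 ≅ Z^7, C_1 ≅ Z^18, C_2 ≅ Z^12.

The boundary map ∂_1: C_1 → C_0 maps an edge to its endpoints' difference, ∂[p,q] = q − p.
This gives a 7×18 integer matrix of rank 6; reducing to Smith normal form yields diagonal entries (1,1,1,1,1,1).

Boundary ∂_2: C_2 → C_1 acts by ∂[p,q,r] = [q,r] − [p,r] + [p,q]. For instance
  ∂[4,6,7] = [6,7] − [4,7] + [4,6],
  ∂[1,3,4] = [3,4] − [1,4] + [1,3].
The resulting 18×12 matrix has rank 12, and its Smith normal form has invariant factors (1,1,1,1,1,1,1,1,1,1,1,2).

Computing H_k = (kernel of ∂_k) / (image of ∂_{k+1}):

  H_0: rank C_0 − rank ∂_1 = 7 − 6 = 1, and the invariant factors of ∂_1 are all 1, so H_0 ≅ Z.
  H_1: rank ker ∂_1 − rank ∂_2 = (18 − 6) − 12 = 0, and ∂_2 has invariant factor 2 > 1, so H_1 ≅ Z_2.
  H_2: rank ker ∂_2 − rank ∂_3 = (12 − 12) − 0 = 0, and there is no ∂_3, so H_2 ≅ 0.

As a check, the Euler characteristic is 7 − 18 + 12 = 1, which agrees with 1 − 0 + 0 = 1.

Hence the Betti numbers are b_0 = 1, b_1 = 0, b_2 = 0.

b_0 = 1, b_1 = 0, b_2 = 0.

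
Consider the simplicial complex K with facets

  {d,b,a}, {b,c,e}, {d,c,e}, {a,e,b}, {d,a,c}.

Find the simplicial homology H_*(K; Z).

Order the vertices as a < b < c < d < e. Listing each simplex with vertices in this order, K has dimension 2 with simplices:

  0-simplices (5): a, b, c, d, e
  1-simplices (10): ab, ac, ad, ae, bc, bd, be, cd, ce, de
  2-simplices (5): abd, abe, acd, bce, cde

giving chain groups C_0 ≅ Z^5, C_1 ≅ Z^10, C_2 ≅ Z^5.

The boundary map ∂_1: C_1 → C_0 sends each edge [p,q] (with p < q) to q − p.
As a 5×10 matrix over Z this has rank 4, with invariant factors (1,1,1,1).

∂_2: C_2 → C_1 maps a triangle to the signed sum of its edges. For instance
  ∂abe = be − ae + ab,
  ∂abd = bd − ad + ab.
The 10×5 boundary matrix has rank 5 and Smith normal form diag(1,1,1,1,1).

Now H_k = ker ∂_k / im ∂_{k+1}, so:

  H_0: rank C_0 − rank ∂_1 = 5 − 4 = 1, and the invariant factors of ∂_1 are all 1, so H_0 = Z.
  H_1: rank ker ∂_1 − rank ∂_2 = (10 − 4) − 5 = 1, and the invariant factors of ∂_2 are all 1, so H_1 = Z.
  H_2: rank ker ∂_2 − rank ∂_3 = (5 − 5) − 0 = 0, and there is no ∂_3, so H_2 = 0.

H_0 = Z,  H_1 = Z,  H_2 = 0.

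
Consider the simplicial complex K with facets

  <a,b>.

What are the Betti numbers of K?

b_0 = 1, b_1 = 0.

We work with the vertex ordering a < b. The simplices of K, each written with vertices in increasing order, are:

  0-simplices (2): a, b
  1-simplices (1): ab

giving chain groups C_0 ≅ Z^2, C_1 ≅ Z^1.

∂_1: C_1 → C_0 sends each edge [p,q] (with p < q) to q − p. For instance
  ∂ab = b − a.
The resulting 2×1 matrix has rank 1, and its Smith normal form has invariant factors (1).

Computing H_k = (kernel of ∂_k) / (image of ∂_{k+1}):

  H_0: rank C_0 − rank ∂_1 = 2 − 1 = 1, and the invariant factors of ∂_1 are all 1, so H_0 ≅ Z.
  H_1: rank ker ∂_1 − rank ∂_2 = (1 − 1) − 0 = 0, and there is no ∂_2, so H_1 ≅ 0.

As a check, the Euler characteristic is 2 − 1 = 1, which agrees with 1 − 0 = 1.

Hence the Betti numbers are b_0 = 1, b_1 = 0.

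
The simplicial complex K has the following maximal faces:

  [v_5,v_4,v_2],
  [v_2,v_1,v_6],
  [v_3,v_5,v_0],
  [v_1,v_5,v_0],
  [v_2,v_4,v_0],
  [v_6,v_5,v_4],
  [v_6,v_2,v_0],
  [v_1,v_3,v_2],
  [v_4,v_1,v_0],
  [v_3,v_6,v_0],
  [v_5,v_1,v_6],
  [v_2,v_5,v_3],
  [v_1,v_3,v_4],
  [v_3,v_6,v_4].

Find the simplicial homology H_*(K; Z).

Order the vertices as v_0 < v_1 < v_2 < v_3 < v_4 < v_5 < v_6. Listing each simplex with vertices in this order, K has dimension 2 with simplices:

  0-simplices (7): [v_0], [v_1], [v_2], [v_3], [v_4], [v_5], [v_6]
  1-simplices (21): (21 of them)
  2-simplices (14): (14 of them)

so the chain groups are C_0 ≅ Z^7, C_1 ≅ Z^21, C_2 ≅ Z^14.

The boundary map ∂_1: C_1 → C_0 maps an edge to its endpoints' difference, ∂[p,q] = q − p. For instance
  ∂[v_1,v_3] = [v_3] − [v_1].
The resulting 7×21 matrix has rank 6, and its Smith normal form has invariant factors (1,1,1,1,1,1).

∂_2: C_2 → C_1 acts by ∂[p,q,r] = [q,r] − [p,r] + [p,q]. For instance
  ∂[v_0,v_1,v_5] = [v_1,v_5] − [v_0,v_5] + [v_0,v_1],
  ∂[v_0,v_2,v_4] = [v_2,v_4] − [v_0,v_4] + [v_0,v_2].
This gives a 21×14 integer matrix of rank 13; reducing to Smith normal form yields diagonal entries (1,1,1,1,1,1,1,1,1,1,1,1,1).

Now H_k = ker ∂_k / im ∂_{k+1}, so:

  H_0: rank C_0 − rank ∂_1 = 7 − 6 = 1, and the invariant factors of ∂_1 are all 1, so H_0 = Z.
  H_1: rank ker ∂_1 − rank ∂_2 = (21 − 6) − 13 = 2, and the invariant factors of ∂_2 are all 1, so H_1 = Z^2.
  H_2: rank ker ∂_2 − rank ∂_3 = (14 − 13) − 0 = 1, and there is no ∂_3, so H_2 = Z.

H_0 = Z,  H_1 = Z^2,  H_2 = Z.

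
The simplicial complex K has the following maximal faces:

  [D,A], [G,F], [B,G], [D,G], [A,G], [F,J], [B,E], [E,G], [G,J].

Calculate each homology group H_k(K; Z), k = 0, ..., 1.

H_0 = Z,  H_1 = Z^3.

Order the vertices as A < B < D < E < F < G < J. Listing each simplex with vertices in this order, K has dimension 1 with simplices:

  0-simplices (7): A, B, D, E, F, G, J
  1-simplices (9): AD, AG, BE, BG, DG, EG, FG, FJ, GJ

Hence C_0 ≅ Z^7, C_1 ≅ Z^9.

∂_1: C_1 → C_0 sends each edge [p,q] (with p < q) to q − p. For instance
  ∂AD = D − A.
As a 7×9 matrix over Z this has rank 6, with invariant factors (1,1,1,1,1,1).

From H_k ≅ ker(∂_k) / im(∂_{k+1}) we obtain:

  H_0: rank C_0 − rank ∂_1 = 7 − 6 = 1, and the invariant factors of ∂_1 are all 1, so H_0 = Z.
  H_1: rank ker ∂_1 − rank ∂_2 = (9 − 6) − 0 = 3, and there is no ∂_2, so H_1 = Z^3.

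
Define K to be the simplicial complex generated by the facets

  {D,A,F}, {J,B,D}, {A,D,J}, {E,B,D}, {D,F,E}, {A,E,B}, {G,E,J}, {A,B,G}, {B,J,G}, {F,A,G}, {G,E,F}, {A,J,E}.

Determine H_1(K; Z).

K has 7 vertices, 18 edges, 12 triangles.
rank ∂_1 = 6, rank ∂_2 = 12 ⇒ b_1 = 18 − 6 − 12 = 0; ∂_2 has invariant factor(s) [2] giving torsion. So H_1 ≅ Z/2.

H_1 ≅ Z/2.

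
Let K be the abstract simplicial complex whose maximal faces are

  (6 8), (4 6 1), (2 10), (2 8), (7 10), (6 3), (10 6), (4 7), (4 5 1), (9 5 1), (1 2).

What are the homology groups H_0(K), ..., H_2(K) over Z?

H_0 = Z,  H_1 = Z^3,  H_2 = 0.

Take the total order 1 < 2 < 3 < 4 < 5 < 6 < 7 < 8 < 9 < 10 on the vertex set. Then K (dimension 2) consists of the simplices:

  0-simplices (10): [1], [2], [3], [4], [5], [6], [7], [8], [9], [10]
  1-simplices (15): [1,2], [1,4], [1,5], [1,6], [1,9], [2,8], [2,10], [3,6], [4,5], [4,6], [4,7], [5,9], [6,8], [6,10], [7,10]
  2-simplices (3): [1,4,5], [1,4,6], [1,5,9]

giving chain groups C_0 ≅ Z^10, C_1 ≅ Z^15, C_2 ≅ Z^3.

Boundary ∂_1: C_1 → C_0 is given by ∂[p,q] = [q] − [p].
The resulting 10×15 matrix has rank 9, and its Smith normal form has invariant factors (1,1,1,1,1,1,1,1,1).

The boundary map ∂_2: C_2 → C_1 acts by ∂[p,q,r] = [q,r] − [p,r] + [p,q]. For instance
  ∂[1,5,9] = [5,9] − [1,9] + [1,5],
  ∂[1,4,5] = [4,5] − [1,5] + [1,4].
This gives a 15×3 integer matrix of rank 3; reducing to Smith normal form yields diagonal entries (1,1,1).

Reading off H_k = ker ∂_k / im ∂_{k+1}:

  H_0: rank C_0 − rank ∂_1 = 10 − 9 = 1, and the invariant factors of ∂_1 are all 1, so H_0 ≅ Z.
  H_1: rank ker ∂_1 − rank ∂_2 = (15 − 9) − 3 = 3, and the invariant factors of ∂_2 are all 1, so H_1 ≅ Z^3.
  H_2: rank ker ∂_2 − rank ∂_3 = (3 − 3) − 0 = 0, and there is no ∂_3, so H_2 ≅ 0.

As a check, the Euler characteristic is 10 − 15 + 3 = -2, which agrees with 1 − 3 + 0 = -2.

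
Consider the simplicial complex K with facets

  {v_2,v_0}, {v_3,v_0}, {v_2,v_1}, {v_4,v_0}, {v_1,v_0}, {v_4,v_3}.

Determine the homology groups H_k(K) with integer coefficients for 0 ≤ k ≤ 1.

K has 5 vertices, 6 edges.
rank ∂_0 = 0, rank ∂_1 = 4 ⇒ b_0 = 5 − 0 − 4 = 1; all invariant factors of ∂_1 are 1 so no torsion. So H_0 ≅ Z.
rank ∂_1 = 4, rank ∂_2 = 0 ⇒ b_1 = 6 − 4 − 0 = 2. So H_1 ≅ Z^2.

H_0 ≅ Z,  H_1 ≅ Z^2.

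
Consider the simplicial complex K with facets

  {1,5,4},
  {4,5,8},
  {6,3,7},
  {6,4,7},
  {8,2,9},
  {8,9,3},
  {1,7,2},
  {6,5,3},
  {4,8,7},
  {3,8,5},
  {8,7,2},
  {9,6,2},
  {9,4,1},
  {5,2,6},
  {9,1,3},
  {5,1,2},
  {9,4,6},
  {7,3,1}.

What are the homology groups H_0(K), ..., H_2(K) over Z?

H_0 ≅ Z,  H_1 ≅ Z^2,  H_2 ≅ Z.

We work with the vertex ordering 1 < 2 < 3 < 4 < 5 < 6 < 7 < 8 < 9. The simplices of K, each written with vertices in increasing order, are:

  0-simplices (9): [1], [2], [3], [4], [5], [6], [7], [8], [9]
  1-simplices (27): (27 of them)
  2-simplices (18): [1,2,5], [1,2,7], [1,3,7], [1,3,9], [1,4,5], [1,4,9], [2,5,6], [2,6,9], [2,7,8], [2,8,9], [3,5,6], [3,5,8], [3,6,7], [3,8,9], [4,5,8], [4,6,7], [4,6,9], [4,7,8]

so the chain groups are C_0 ≅ Z^9, C_1 ≅ Z^27, C_2 ≅ Z^18.

Boundary ∂_1: C_1 → C_0 sends each edge [p,q] (with p < q) to q − p.
The resulting 9×27 matrix has rank 8, and its Smith normal form has invariant factors (1,1,1,1,1,1,1,1).

Boundary ∂_2: C_2 → C_1 maps a triangle to the signed sum of its edges. For instance
  ∂[3,8,9] = [8,9] − [3,9] + [3,8],
  ∂[1,2,5] = [2,5] − [1,5] + [1,2].
As a 27×18 matrix over Z this has rank 17, with invariant factors (1,1,1,1,1,1,1,1,1,1,1,1,1,1,1,1,1).

Computing H_k = (kernel of ∂_k) / (image of ∂_{k+1}):

  H_0: rank C_0 − rank ∂_1 = 9 − 8 = 1, and the invariant factors of ∂_1 are all 1, so H_0 = Z.
  H_1: rank ker ∂_1 − rank ∂_2 = (27 − 8) − 17 = 2, and the invariant factors of ∂_2 are all 1, so H_1 = Z^2.
  H_2: rank ker ∂_2 − rank ∂_3 = (18 − 17) − 0 = 1, and there is no ∂_3, so H_2 = Z.

As a check, the Euler characteristic is 9 − 27 + 18 = 0, which agrees with 1 − 2 + 1 = 0.
(K is a triangulation of the torus T^2.)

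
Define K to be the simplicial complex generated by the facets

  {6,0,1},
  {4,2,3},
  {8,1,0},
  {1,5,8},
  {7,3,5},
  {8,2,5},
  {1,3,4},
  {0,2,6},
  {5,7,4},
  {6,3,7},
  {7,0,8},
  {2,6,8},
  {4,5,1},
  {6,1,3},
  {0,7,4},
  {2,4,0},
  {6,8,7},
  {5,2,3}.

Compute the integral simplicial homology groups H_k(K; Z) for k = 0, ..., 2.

Take the total order 0 < 1 < 2 < 3 < 4 < 5 < 6 < 7 < 8 on the vertex set. Then K (dimension 2) consists of the simplices:

  0-simplices (9): [0], [1], [2], [3], [4], [5], [6], [7], [8]
  1-simplices (27): (27 of them)
  2-simplices (18): [0,1,6], [0,1,8], [0,2,4], [0,2,6], [0,4,7], [0,7,8], [1,3,4], [1,3,6], [1,4,5], [1,5,8], [2,3,4], [2,3,5], [2,5,8], [2,6,8], [3,5,7], [3,6,7], [4,5,7], [6,7,8]

Hence C_0 ≅ Z^9, C_1 ≅ Z^27, C_2 ≅ Z^18.

∂_1: C_1 → C_0 is given by ∂[p,q] = [q] − [p].
The 9×27 boundary matrix has rank 8 and Smith normal form diag(1,1,1,1,1,1,1,1).

Boundary ∂_2: C_2 → C_1 sends each 2-simplex [p,q,r] to [q,r] − [p,r] + [p,q]. For instance
  ∂[0,1,8] = [1,8] − [0,8] + [0,1],
  ∂[0,2,6] = [2,6] − [0,6] + [0,2].
This gives a 27×18 integer matrix of rank 18; reducing to Smith normal form yields diagonal entries (1,1,1,1,1,1,1,1,1,1,1,1,1,1,1,1,1,2).

Reading off H_k = ker ∂_k / im ∂_{k+1}:

  H_0: rank C_0 − rank ∂_1 = 9 − 8 = 1, and the invariant factors of ∂_1 are all 1, so H_0 = Z.
  H_1: rank ker ∂_1 − rank ∂_2 = (27 − 8) − 18 = 1, and ∂_2 has invariant factor 2 > 1, so H_1 = Z ⊕ Z/2.
  H_2: rank ker ∂_2 − rank ∂_3 = (18 − 18) − 0 = 0, and there is no ∂_3, so H_2 = 0.

(K is a triangulation of the Klein bottle.)

H_0 = Z,  H_1 = Z ⊕ Z/2,  H_2 = 0.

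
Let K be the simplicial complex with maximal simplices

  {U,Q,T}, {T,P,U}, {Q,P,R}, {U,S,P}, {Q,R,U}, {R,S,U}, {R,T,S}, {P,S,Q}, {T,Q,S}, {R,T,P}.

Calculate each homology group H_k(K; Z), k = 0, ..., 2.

Fix the vertex order P < Q < R < S < T < U and write every simplex with vertices in increasing order. Then dim K = 2 and the simplices of K are:

  0-simplices (6): P, Q, R, S, T, U
  1-simplices (15): PQ, PR, PS, PT, PU, QR, QS, QT, QU, RS, RT, RU, ST, SU, TU
  2-simplices (10): PQR, PQS, PRT, PSU, PTU, QRU, QST, QTU, RST, RSU

so the chain groups are C_0 ≅ Z^6, C_1 ≅ Z^15, C_2 ≅ Z^10.

The boundary map ∂_1: C_1 → C_0 sends each edge [p,q] (with p < q) to q − p. For instance
  ∂ST = T − S.
This gives a 6×15 integer matrix of rank 5; reducing to Smith normal form yields diagonal entries (1,1,1,1,1).

∂_2: C_2 → C_1 acts by ∂[p,q,r] = [q,r] − [p,r] + [p,q]. For instance
  ∂QST = ST − QT + QS,
  ∂PSU = SU − PU + PS.
As a 15×10 matrix over Z this has rank 10, with invariant factors (1,1,1,1,1,1,1,1,1,2).

Computing H_k = (kernel of ∂_k) / (image of ∂_{k+1}):

  H_0: rank C_0 − rank ∂_1 = 6 − 5 = 1, and the invariant factors of ∂_1 are all 1, so H_0 = Z.
  H_1: rank ker ∂_1 − rank ∂_2 = (15 − 5) − 10 = 0, and ∂_2 has invariant factor 2 > 1, so H_1 = Z/2Z.
  H_2: rank ker ∂_2 − rank ∂_3 = (10 − 10) − 0 = 0, and there is no ∂_3, so H_2 = 0.

H_0 ≅ Z,  H_1 ≅ Z/2Z,  H_2 = 0.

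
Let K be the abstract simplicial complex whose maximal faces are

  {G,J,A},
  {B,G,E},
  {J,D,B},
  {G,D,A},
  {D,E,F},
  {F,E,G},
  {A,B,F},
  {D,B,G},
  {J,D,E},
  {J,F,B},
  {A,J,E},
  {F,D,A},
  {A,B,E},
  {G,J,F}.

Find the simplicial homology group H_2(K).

H_2 ≅ Z.

Fix the vertex order A < B < D < E < F < G < J and write every simplex with vertices in increasing order. Then dim K = 2 and the simplices of K are:

  0-simplices (7): A, B, D, E, F, G, J
  1-simplices (21): AB, AD, AE, AF, AG, AJ, BD, BE, BF, BG, BJ, DE, DF, DG, DJ, EF, EG, EJ, FG, FJ, GJ
  2-simplices (14): ABE, ABF, ADF, ADG, AEJ, AGJ, BDG, BDJ, BEG, BFJ, DEF, DEJ, EFG, FGJ

Hence C_0 ≅ Z^7, C_1 ≅ Z^21, C_2 ≅ Z^14.

Boundary ∂_1: C_1 → C_0 is given by ∂[p,q] = [q] − [p]. For instance
  ∂EF = F − E.
The resulting 7×21 matrix has rank 6, and its Smith normal form has invariant factors (1,1,1,1,1,1).

The boundary map ∂_2: C_2 → C_1 maps a triangle to the signed sum of its edges. For instance
  ∂BFJ = FJ − BJ + BF,
  ∂BEG = EG − BG + BE.
The resulting 21×14 matrix has rank 13, and its Smith normal form has invariant factors (1,1,1,1,1,1,1,1,1,1,1,1,1).

From H_k ≅ ker(∂_k) / im(∂_{k+1}) we obtain:

  H_2: rank ker ∂_2 − rank ∂_3 = (14 − 13) − 0 = 1, and there is no ∂_3, so H_2 = Z.

(K is a triangulation of the torus T^2.)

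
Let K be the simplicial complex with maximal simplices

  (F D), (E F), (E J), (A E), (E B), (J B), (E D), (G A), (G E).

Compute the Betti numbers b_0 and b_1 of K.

Take the total order A < B < D < E < F < G < J on the vertex set. Then K (dimension 1) consists of the simplices:

  0-simplices (7): A, B, D, E, F, G, J
  1-simplices (9): AE, AG, BE, BJ, DE, DF, EF, EG, EJ

so the chain groups are C_0 ≅ Z^7, C_1 ≅ Z^9.

The boundary map ∂_1: C_1 → C_0 is given by ∂[p,q] = [q] − [p]. For instance
  ∂AE = E − A.
The resulting 7×9 matrix has rank 6, and its Smith normal form has invariant factors (1,1,1,1,1,1).

Now H_k = ker ∂_k / im ∂_{k+1}, so:

  H_0: rank C_0 − rank ∂_1 = 7 − 6 = 1, and the invariant factors of ∂_1 are all 1, so H_0 ≅ Z.
  H_1: rank ker ∂_1 − rank ∂_2 = (9 − 6) − 0 = 3, and there is no ∂_2, so H_1 ≅ Z^3.

Hence the Betti numbers are b_0 = 1, b_1 = 3.

b_0 = 1, b_1 = 3.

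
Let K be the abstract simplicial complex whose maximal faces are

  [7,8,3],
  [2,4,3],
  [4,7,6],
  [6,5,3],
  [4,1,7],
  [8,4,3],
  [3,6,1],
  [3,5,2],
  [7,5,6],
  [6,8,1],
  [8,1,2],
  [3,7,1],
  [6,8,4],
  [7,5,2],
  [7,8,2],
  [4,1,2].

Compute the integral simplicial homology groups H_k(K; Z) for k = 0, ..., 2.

We work with the vertex ordering 1 < 2 < 3 < 4 < 5 < 6 < 7 < 8. The simplices of K, each written with vertices in increasing order, are:

  0-simplices (8): [1], [2], [3], [4], [5], [6], [7], [8]
  1-simplices (24): (24 of them)
  2-simplices (16): [1,2,4], [1,2,8], [1,3,6], [1,3,7], [1,4,7], [1,6,8], [2,3,4], [2,3,5], [2,5,7], [2,7,8], [3,4,8], [3,5,6], [3,7,8], [4,6,7], [4,6,8], [5,6,7]

so the chain groups are C_0 ≅ Z^8, C_1 ≅ Z^24, C_2 ≅ Z^16.

The boundary map ∂_1: C_1 → C_0 sends each edge [p,q] (with p < q) to q − p.
This gives a 8×24 integer matrix of rank 7; reducing to Smith normal form yields diagonal entries (1,1,1,1,1,1,1).

Boundary ∂_2: C_2 → C_1 sends each 2-simplex [p,q,r] to [q,r] − [p,r] + [p,q]. For instance
  ∂[1,2,8] = [2,8] − [1,8] + [1,2],
  ∂[3,5,6] = [5,6] − [3,6] + [3,5].
As a 24×16 matrix over Z this has rank 15, with invariant factors (1,1,1,1,1,1,1,1,1,1,1,1,1,1,1).

Now H_k = ker ∂_k / im ∂_{k+1}, so:

  H_0: rank C_0 − rank ∂_1 = 8 − 7 = 1, and the invariant factors of ∂_1 are all 1, so H_0 = Z.
  H_1: rank ker ∂_1 − rank ∂_2 = (24 − 7) − 15 = 2, and the invariant factors of ∂_2 are all 1, so H_1 = Z^2.
  H_2: rank ker ∂_2 − rank ∂_3 = (16 − 15) − 0 = 1, and there is no ∂_3, so H_2 = Z.

H_0 ≅ Z,  H_1 ≅ Z^2,  H_2 ≅ Z.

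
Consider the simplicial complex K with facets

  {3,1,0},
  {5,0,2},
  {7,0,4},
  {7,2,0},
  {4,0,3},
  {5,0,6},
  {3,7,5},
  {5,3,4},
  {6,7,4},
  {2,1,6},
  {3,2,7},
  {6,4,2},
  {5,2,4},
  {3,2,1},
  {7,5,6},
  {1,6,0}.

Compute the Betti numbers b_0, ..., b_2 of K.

b_0 = 1, b_1 = 2, b_2 = 1.

Fix the vertex order 0 < 1 < 2 < 3 < 4 < 5 < 6 < 7 and write every simplex with vertices in increasing order. Then dim K = 2 and the simplices of K are:

  0-simplices (8): [0], [1], [2], [3], [4], [5], [6], [7]
  1-simplices (24): (24 of them)
  2-simplices (16): [0,1,3], [0,1,6], [0,2,5], [0,2,7], [0,3,4], [0,4,7], [0,5,6], [1,2,3], [1,2,6], [2,3,7], [2,4,5], [2,4,6], [3,4,5], [3,5,7], [4,6,7], [5,6,7]

so the chain groups are C_0 ≅ Z^8, C_1 ≅ Z^24, C_2 ≅ Z^16.

The boundary map ∂_1: C_1 → C_0 sends each edge [p,q] (with p < q) to q − p. For instance
  ∂[0,6] = [6] − [0].
The 8×24 boundary matrix has rank 7 and Smith normal form diag(1,1,1,1,1,1,1).

Boundary ∂_2: C_2 → C_1 maps a triangle to the signed sum of its edges. For instance
  ∂[4,6,7] = [6,7] − [4,7] + [4,6],
  ∂[2,3,7] = [3,7] − [2,7] + [2,3].
The 24×16 boundary matrix has rank 15 and Smith normal form diag(1,1,1,1,1,1,1,1,1,1,1,1,1,1,1).

Reading off H_k = ker ∂_k / im ∂_{k+1}:

  H_0: rank C_0 − rank ∂_1 = 8 − 7 = 1, and the invariant factors of ∂_1 are all 1, so H_0 ≅ Z.
  H_1: rank ker ∂_1 − rank ∂_2 = (24 − 7) − 15 = 2, and the invariant factors of ∂_2 are all 1, so H_1 ≅ Z^2.
  H_2: rank ker ∂_2 − rank ∂_3 = (16 − 15) − 0 = 1, and there is no ∂_3, so H_2 ≅ Z.

(K is a triangulation of the torus T^2.)

Hence the Betti numbers are b_0 = 1, b_1 = 2, b_2 = 1.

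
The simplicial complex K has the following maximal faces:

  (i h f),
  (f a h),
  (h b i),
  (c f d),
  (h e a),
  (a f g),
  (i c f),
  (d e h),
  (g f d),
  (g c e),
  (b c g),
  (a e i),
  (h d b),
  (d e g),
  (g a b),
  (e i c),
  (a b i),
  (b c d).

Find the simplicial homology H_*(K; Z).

Order the vertices as a < b < c < d < e < f < g < h < i. Listing each simplex with vertices in this order, K has dimension 2 with simplices:

  0-simplices (9): a, b, c, d, e, f, g, h, i
  1-simplices (27): ab, ae, af, ag, ah, ai, bc, bd, bg, bh, bi, cd, ce, cf, cg, ci, de, df, dg, dh, eg, eh, ei, fg, fh, fi, hi
  2-simplices (18): abg, abi, aeh, aei, afg, afh, bcd, bcg, bdh, bhi, cdf, ceg, cei, cfi, deg, deh, dfg, fhi

giving chain groups C_0 ≅ Z^9, C_1 ≅ Z^27, C_2 ≅ Z^18.

∂_1: C_1 → C_0 is given by ∂[p,q] = [q] − [p].
This gives a 9×27 integer matrix of rank 8; reducing to Smith normal form yields diagonal entries (1,1,1,1,1,1,1,1).

Boundary ∂_2: C_2 → C_1 maps a triangle to the signed sum of its edges. For instance
  ∂afh = fh − ah + af,
  ∂cdf = df − cf + cd.
This gives a 27×18 integer matrix of rank 18; reducing to Smith normal form yields diagonal entries (1,1,1,1,1,1,1,1,1,1,1,1,1,1,1,1,1,2).

Computing H_k = (kernel of ∂_k) / (image of ∂_{k+1}):

  H_0: rank C_0 − rank ∂_1 = 9 − 8 = 1, and the invariant factors of ∂_1 are all 1, so H_0 = Z.
  H_1: rank ker ∂_1 − rank ∂_2 = (27 − 8) − 18 = 1, and ∂_2 has invariant factor 2 > 1, so H_1 = Z ⊕ Z/2.
  H_2: rank ker ∂_2 − rank ∂_3 = (18 − 18) − 0 = 0, and there is no ∂_3, so H_2 = 0.

(K is a triangulation of the Klein bottle.)

H_0 = Z,  H_1 = Z ⊕ Z/2,  H_2 = 0.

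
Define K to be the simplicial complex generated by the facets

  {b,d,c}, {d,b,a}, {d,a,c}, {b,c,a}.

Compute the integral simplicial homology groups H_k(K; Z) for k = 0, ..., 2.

Order the vertices as a < b < c < d. Listing each simplex with vertices in this order, K has dimension 2 with simplices:

  0-simplices (4): a, b, c, d
  1-simplices (6): ab, ac, ad, bc, bd, cd
  2-simplices (4): abc, abd, acd, bcd

Hence C_0 ≅ Z^4, C_1 ≅ Z^6, C_2 ≅ Z^4.

The boundary map ∂_1: C_1 → C_0 maps an edge to its endpoints' difference, ∂[p,q] = q − p. For instance
  ∂bc = c − b.
The resulting 4×6 matrix has rank 3, and its Smith normal form has invariant factors (1,1,1).

∂_2: C_2 → C_1 sends each 2-simplex [p,q,r] to [q,r] − [p,r] + [p,q]. For instance
  ∂acd = cd − ad + ac,
  ∂abd = bd − ad + ab.
The resulting 6×4 matrix has rank 3, and its Smith normal form has invariant factors (1,1,1).

Now H_k = ker ∂_k / im ∂_{k+1}, so:

  H_0: rank C_0 − rank ∂_1 = 4 − 3 = 1, and the invariant factors of ∂_1 are all 1, so H_0 = Z.
  H_1: rank ker ∂_1 − rank ∂_2 = (6 − 3) − 3 = 0, and the invariant factors of ∂_2 are all 1, so H_1 = 0.
  H_2: rank ker ∂_2 − rank ∂_3 = (4 − 3) − 0 = 1, and there is no ∂_3, so H_2 = Z.

As a check, the Euler characteristic is 4 − 6 + 4 = 2, which agrees with 1 − 0 + 1 = 2.

H_0 ≅ Z,  H_1 = 0,  H_2 ≅ Z.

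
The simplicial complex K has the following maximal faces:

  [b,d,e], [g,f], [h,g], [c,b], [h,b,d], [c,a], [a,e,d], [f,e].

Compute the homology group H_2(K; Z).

Order the vertices as a < b < c < d < e < f < g < h. Listing each simplex with vertices in this order, K has dimension 2 with simplices:

  0-simplices (8): a, b, c, d, e, f, g, h
  1-simplices (12): ac, ad, ae, bc, bd, be, bh, de, dh, ef, fg, gh
  2-simplices (3): ade, bde, bdh

so the chain groups are C_0 ≅ Z^8, C_1 ≅ Z^12, C_2 ≅ Z^3.

The boundary map ∂_1: C_1 → C_0 sends each edge [p,q] (with p < q) to q − p. For instance
  ∂be = e − b.
The 8×12 boundary matrix has rank 7 and Smith normal form diag(1,1,1,1,1,1,1).

The boundary map ∂_2: C_2 → C_1 sends each 2-simplex [p,q,r] to [q,r] − [p,r] + [p,q]. For instance
  ∂bde = de − be + bd,
  ∂bdh = dh − bh + bd.
As a 12×3 matrix over Z this has rank 3, with invariant factors (1,1,1).

Reading off H_k = ker ∂_k / im ∂_{k+1}:

  H_2: rank ker ∂_2 − rank ∂_3 = (3 − 3) − 0 = 0, and there is no ∂_3, so H_2 ≅ 0.

H_2 ≅ 0.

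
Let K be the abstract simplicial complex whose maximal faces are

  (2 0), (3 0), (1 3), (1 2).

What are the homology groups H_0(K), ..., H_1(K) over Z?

H_0 ≅ Z,  H_1 ≅ Z.

Order the vertices as 0 < 1 < 2 < 3. Listing each simplex with vertices in this order, K has dimension 1 with simplices:

  0-simplices (4): [0], [1], [2], [3]
  1-simplices (4): [0,2], [0,3], [1,2], [1,3]

so the chain groups are C_0 ≅ Z^4, C_1 ≅ Z^4.

Boundary ∂_1: C_1 → C_0 is given by ∂[p,q] = [q] − [p]. For instance
  ∂[1,3] = [3] − [1].
The resulting 4×4 matrix has rank 3, and its Smith normal form has invariant factors (1,1,1).

Now H_k = ker ∂_k / im ∂_{k+1}, so:

  H_0: rank C_0 − rank ∂_1 = 4 − 3 = 1, and the invariant factors of ∂_1 are all 1, so H_0 ≅ Z.
  H_1: rank ker ∂_1 − rank ∂_2 = (4 − 3) − 0 = 1, and there is no ∂_2, so H_1 ≅ Z.

(K is a triangulation of the circle S^1.)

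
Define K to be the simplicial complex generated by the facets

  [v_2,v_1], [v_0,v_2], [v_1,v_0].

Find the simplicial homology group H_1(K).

H_1 = Z.

Order the vertices as v_0 < v_1 < v_2. Listing each simplex with vertices in this order, K has dimension 1 with simplices:

  0-simplices (3): [v_0], [v_1], [v_2]
  1-simplices (3): [v_0,v_1], [v_0,v_2], [v_1,v_2]

Hence C_0 ≅ Z^3, C_1 ≅ Z^3.

Boundary ∂_1: C_1 → C_0 is given by ∂[p,q] = [q] − [p]. For instance
  ∂[v_0,v_2] = [v_2] − [v_0].
As a 3×3 matrix over Z this has rank 2, with invariant factors (1,1).

From H_k ≅ ker(∂_k) / im(∂_{k+1}) we obtain:

  H_1: rank ker ∂_1 − rank ∂_2 = (3 − 2) − 0 = 1, and there is no ∂_2, so H_1 ≅ Z.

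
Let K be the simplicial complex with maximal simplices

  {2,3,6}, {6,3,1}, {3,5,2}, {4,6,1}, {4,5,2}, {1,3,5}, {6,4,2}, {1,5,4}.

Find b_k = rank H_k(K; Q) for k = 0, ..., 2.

Take the total order 1 < 2 < 3 < 4 < 5 < 6 on the vertex set. Then K (dimension 2) consists of the simplices:

  0-simplices (6): [1], [2], [3], [4], [5], [6]
  1-simplices (12): [1,3], [1,4], [1,5], [1,6], [2,3], [2,4], [2,5], [2,6], [3,5], [3,6], [4,5], [4,6]
  2-simplices (8): [1,3,5], [1,3,6], [1,4,5], [1,4,6], [2,3,5], [2,3,6], [2,4,5], [2,4,6]

so the chain groups are C_0 ≅ Z^6, C_1 ≅ Z^12, C_2 ≅ Z^8.

∂_1: C_1 → C_0 is given by ∂[p,q] = [q] − [p]. For instance
  ∂[2,5] = [5] − [2].
As a 6×12 matrix over Z this has rank 5, with invariant factors (1,1,1,1,1).

Boundary ∂_2: C_2 → C_1 sends each 2-simplex [p,q,r] to [q,r] − [p,r] + [p,q]. For instance
  ∂[2,3,6] = [3,6] − [2,6] + [2,3],
  ∂[1,3,6] = [3,6] − [1,6] + [1,3].
This gives a 12×8 integer matrix of rank 7; reducing to Smith normal form yields diagonal entries (1,1,1,1,1,1,1).

Reading off H_k = ker ∂_k / im ∂_{k+1}:

  H_0: rank C_0 − rank ∂_1 = 6 − 5 = 1, and the invariant factors of ∂_1 are all 1, so H_0 = Z.
  H_1: rank ker ∂_1 − rank ∂_2 = (12 − 5) − 7 = 0, and the invariant factors of ∂_2 are all 1, so H_1 = 0.
  H_2: rank ker ∂_2 − rank ∂_3 = (8 − 7) − 0 = 1, and there is no ∂_3, so H_2 = Z.

As a check, the Euler characteristic is 6 − 12 + 8 = 2, which agrees with 1 − 0 + 1 = 2.

Hence the Betti numbers are b_0 = 1, b_1 = 0, b_2 = 1.

b_0 = 1, b_1 = 0, b_2 = 1.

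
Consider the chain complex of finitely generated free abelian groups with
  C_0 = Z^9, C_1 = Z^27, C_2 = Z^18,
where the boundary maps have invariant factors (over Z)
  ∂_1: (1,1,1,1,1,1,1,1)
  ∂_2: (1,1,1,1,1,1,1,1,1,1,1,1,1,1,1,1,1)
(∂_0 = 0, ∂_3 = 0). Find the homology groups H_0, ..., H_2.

H_0 ≅ Z,  H_1 ≅ Z^2,  H_2 ≅ Z.

H_0: b_0 = 9 − 0 − 8 = 1; torsion from ∂_1 factors > 1: none. So H_0 ≅ Z.
H_1: b_1 = 27 − 8 − 17 = 2; torsion from ∂_2 factors > 1: none. So H_1 ≅ Z^2.
H_2: b_2 = 18 − 17 − 0 = 1; torsion from ∂_3 factors > 1: none. So H_2 ≅ Z.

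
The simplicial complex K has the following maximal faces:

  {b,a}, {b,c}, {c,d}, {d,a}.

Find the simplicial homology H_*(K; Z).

Fix the vertex order a < b < c < d and write every simplex with vertices in increasing order. Then dim K = 1 and the simplices of K are:

  0-simplices (4): a, b, c, d
  1-simplices (4): ab, ad, bc, cd

giving chain groups C_0 ≅ Z^4, C_1 ≅ Z^4.

The boundary map ∂_1: C_1 → C_0 sends each edge [p,q] (with p < q) to q − p. For instance
  ∂ab = b − a.
The resulting 4×4 matrix has rank 3, and its Smith normal form has invariant factors (1,1,1).

Reading off H_k = ker ∂_k / im ∂_{k+1}:

  H_0: rank C_0 − rank ∂_1 = 4 − 3 = 1, and the invariant factors of ∂_1 are all 1, so H_0 ≅ Z.
  H_1: rank ker ∂_1 − rank ∂_2 = (4 − 3) − 0 = 1, and there is no ∂_2, so H_1 ≅ Z.

H_0 = Z,  H_1 = Z.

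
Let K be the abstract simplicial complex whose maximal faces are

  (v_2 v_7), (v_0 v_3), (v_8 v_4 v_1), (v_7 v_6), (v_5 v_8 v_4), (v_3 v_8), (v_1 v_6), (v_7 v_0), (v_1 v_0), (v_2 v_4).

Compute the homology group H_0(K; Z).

We work with the vertex ordering v_0 < v_1 < v_2 < v_3 < v_4 < v_5 < v_6 < v_7 < v_8. The simplices of K, each written with vertices in increasing order, are:

  0-simplices (9): [v_0], [v_1], [v_2], [v_3], [v_4], [v_5], [v_6], [v_7], [v_8]
  1-simplices (13): [v_0,v_1], [v_0,v_3], [v_0,v_7], [v_1,v_4], [v_1,v_6], [v_1,v_8], [v_2,v_4], [v_2,v_7], [v_3,v_8], [v_4,v_5], [v_4,v_8], [v_5,v_8], [v_6,v_7]
  2-simplices (2): [v_1,v_4,v_8], [v_4,v_5,v_8]

giving chain groups C_0 ≅ Z^9, C_1 ≅ Z^13, C_2 ≅ Z^2.

The boundary map ∂_1: C_1 → C_0 is given by ∂[p,q] = [q] − [p]. For instance
  ∂[v_1,v_6] = [v_6] − [v_1].
As a 9×13 matrix over Z this has rank 8, with invariant factors (1,1,1,1,1,1,1,1).

∂_2: C_2 → C_1 acts by ∂[p,q,r] = [q,r] − [p,r] + [p,q]. For instance
  ∂[v_4,v_5,v_8] = [v_5,v_8] − [v_4,v_8] + [v_4,v_5],
  ∂[v_1,v_4,v_8] = [v_4,v_8] − [v_1,v_8] + [v_1,v_4].
As a 13×2 matrix over Z this has rank 2, with invariant factors (1,1).

Reading off H_k = ker ∂_k / im ∂_{k+1}:

  H_0: rank C_0 − rank ∂_1 = 9 − 8 = 1, and the invariant factors of ∂_1 are all 1, so H_0 ≅ Z.

H_0 ≅ Z.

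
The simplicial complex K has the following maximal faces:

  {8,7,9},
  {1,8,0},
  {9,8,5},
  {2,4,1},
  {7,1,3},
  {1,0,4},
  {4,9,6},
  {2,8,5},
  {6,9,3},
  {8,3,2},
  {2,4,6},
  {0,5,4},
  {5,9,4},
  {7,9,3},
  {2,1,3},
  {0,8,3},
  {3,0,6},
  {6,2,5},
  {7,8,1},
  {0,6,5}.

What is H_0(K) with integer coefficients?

H_0 ≅ Z.

Order the vertices as 0 < 1 < 2 < 3 < 4 < 5 < 6 < 7 < 8 < 9. Listing each simplex with vertices in this order, K has dimension 2 with simplices:

  0-simplices (10): [0], [1], [2], [3], [4], [5], [6], [7], [8], [9]
  1-simplices (30): (30 of them)
  2-simplices (20): (20 of them)

so the chain groups are C_0 ≅ Z^10, C_1 ≅ Z^30, C_2 ≅ Z^20.

The boundary map ∂_1: C_1 → C_0 sends each edge [p,q] (with p < q) to q − p. For instance
  ∂[0,1] = [1] − [0].
As a 10×30 matrix over Z this has rank 9, with invariant factors (1,1,1,1,1,1,1,1,1).

∂_2: C_2 → C_1 sends each 2-simplex [p,q,r] to [q,r] − [p,r] + [p,q]. For instance
  ∂[7,8,9] = [8,9] − [7,9] + [7,8],
  ∂[2,3,8] = [3,8] − [2,8] + [2,3].
As a 30×20 matrix over Z this has rank 20, with invariant factors (1,1,1,1,1,1,1,1,1,1,1,1,1,1,1,1,1,1,1,2).

Now H_k = ker ∂_k / im ∂_{k+1}, so:

  H_0: rank C_0 − rank ∂_1 = 10 − 9 = 1, and the invariant factors of ∂_1 are all 1, so H_0 = Z.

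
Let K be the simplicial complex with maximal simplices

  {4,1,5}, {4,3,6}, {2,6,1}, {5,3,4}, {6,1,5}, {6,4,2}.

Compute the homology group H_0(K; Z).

H_0 ≅ Z.

Order the vertices as 1 < 2 < 3 < 4 < 5 < 6. Listing each simplex with vertices in this order, K has dimension 2 with simplices:

  0-simplices (6): [1], [2], [3], [4], [5], [6]
  1-simplices (12): [1,2], [1,4], [1,5], [1,6], [2,4], [2,6], [3,4], [3,5], [3,6], [4,5], [4,6], [5,6]
  2-simplices (6): [1,2,6], [1,4,5], [1,5,6], [2,4,6], [3,4,5], [3,4,6]

so the chain groups are C_0 ≅ Z^6, C_1 ≅ Z^12, C_2 ≅ Z^6.

Boundary ∂_1: C_1 → C_0 sends each edge [p,q] (with p < q) to q − p. For instance
  ∂[1,2] = [2] − [1].
This gives a 6×12 integer matrix of rank 5; reducing to Smith normal form yields diagonal entries (1,1,1,1,1).

∂_2: C_2 → C_1 acts by ∂[p,q,r] = [q,r] − [p,r] + [p,q]. For instance
  ∂[1,4,5] = [4,5] − [1,5] + [1,4],
  ∂[2,4,6] = [4,6] − [2,6] + [2,4].
As a 12×6 matrix over Z this has rank 6, with invariant factors (1,1,1,1,1,1).

Now H_k = ker ∂_k / im ∂_{k+1}, so:

  H_0: rank C_0 − rank ∂_1 = 6 − 5 = 1, and the invariant factors of ∂_1 are all 1, so H_0 = Z.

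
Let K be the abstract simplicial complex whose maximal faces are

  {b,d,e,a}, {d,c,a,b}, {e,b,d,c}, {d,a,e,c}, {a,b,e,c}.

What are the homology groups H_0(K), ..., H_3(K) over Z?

H_0 = Z,  H_1 = 0,  H_2 = 0,  H_3 = Z.

Order the vertices as a < b < c < d < e. Listing each simplex with vertices in this order, K has dimension 3 with simplices:

  0-simplices (5): a, b, c, d, e
  1-simplices (10): ab, ac, ad, ae, bc, bd, be, cd, ce, de
  2-simplices (10): abc, abd, abe, acd, ace, ade, bcd, bce, bde, cde
  3-simplices (5): abcd, abce, abde, acde, bcde

so the chain groups are C_0 ≅ Z^5, C_1 ≅ Z^10, C_2 ≅ Z^10, C_3 ≅ Z^5.

∂_1: C_1 → C_0 maps an edge to its endpoints' difference, ∂[p,q] = q − p.
The 5×10 boundary matrix has rank 4 and Smith normal form diag(1,1,1,1).

Boundary ∂_2: C_2 → C_1 sends each 2-simplex [p,q,r] to [q,r] − [p,r] + [p,q]. For instance
  ∂ade = de − ae + ad,
  ∂cde = de − ce + cd.
This gives a 10×10 integer matrix of rank 6; reducing to Smith normal form yields diagonal entries (1,1,1,1,1,1).

Boundary ∂_3: C_3 → C_2 sends each 3-simplex σ to the alternating sum Σ_i (−1)^i (σ with its i-th vertex removed). For instance
  ∂abce = bce − ace + abe − abc,
  ∂acde = cde − ade + ace − acd.
The resulting 10×5 matrix has rank 4, and its Smith normal form has invariant factors (1,1,1,1).

Now H_k = ker ∂_k / im ∂_{k+1}, so:

  H_0: rank C_0 − rank ∂_1 = 5 − 4 = 1, and the invariant factors of ∂_1 are all 1, so H_0 ≅ Z.
  H_1: rank ker ∂_1 − rank ∂_2 = (10 − 4) − 6 = 0, and the invariant factors of ∂_2 are all 1, so H_1 ≅ 0.
  H_2: rank ker ∂_2 − rank ∂_3 = (10 − 6) − 4 = 0, and the invariant factors of ∂_3 are all 1, so H_2 ≅ 0.
  H_3: rank ker ∂_3 − rank ∂_4 = (5 − 4) − 0 = 1, and there is no ∂_4, so H_3 ≅ Z.

(K is a triangulation of the 3-sphere S^3.)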